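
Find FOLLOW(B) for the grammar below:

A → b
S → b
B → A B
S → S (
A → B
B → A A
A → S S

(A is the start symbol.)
In B → A B: B is at the end; this adds FOLLOW(B) to itself — nothing new
In A → B: B is at the end, add FOLLOW(A)

The FOLLOW sets referred to above (computed the same way, to a fixed point):
  FOLLOW(A) = { $, 'b' }

Taking the union: FOLLOW(B) = { $, 'b' }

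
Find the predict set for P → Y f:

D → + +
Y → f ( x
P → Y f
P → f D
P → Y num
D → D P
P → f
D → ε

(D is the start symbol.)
{ 'f' }

PREDICT(P → Y f) = (FIRST(RHS) \ {ε}) ∪ (FOLLOW(P) if ε ∈ FIRST(RHS), i.e. RHS ⇒* ε)
FIRST(Y) = { 'f' }
FIRST(Y f) = { 'f' }
ε ∉ FIRST(Y f), so FOLLOW(P) is not added.
PREDICT(P → Y f) = { 'f' }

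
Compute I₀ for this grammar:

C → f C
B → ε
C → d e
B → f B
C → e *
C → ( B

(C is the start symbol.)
{ [C → . ( B], [C → . d e], [C → . e *], [C → . f C], [C' → . C] }

First, augment the grammar with C' → C
I₀ = CLOSURE({ [C' → . C] }):
  [C' → . C] has the dot before C: add [C → . f C], [C → . d e], [C → . e *], [C → . ( B]
No further items can be added.

I₀ = { [C → . ( B], [C → . d e], [C → . e *], [C → . f C], [C' → . C] }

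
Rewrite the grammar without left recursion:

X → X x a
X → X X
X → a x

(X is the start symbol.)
X → a x X'
X' → x a X'
X' → X X'
X' → ε

X is directly left-recursive. The standard transformation for
  A → A α₁ | ... | A α_m | β₁ | ... | β_n
is
  A  → β₁ A' | ... | β_n A'
  A' → α₁ A' | ... | α_m A' | ε

X → a x becomes X → a x X'
X → X x a becomes X' → x a X'
X → X X becomes X' → X X'
Add X' → ε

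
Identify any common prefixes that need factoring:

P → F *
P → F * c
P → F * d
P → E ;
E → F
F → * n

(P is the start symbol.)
Left-factoring is needed when two productions for the same non-terminal
share a common prefix on the right-hand side.

Productions for P:
  P → F *
  P → F * c
  P → F * d
  P → E ;

Found common prefix 'F *' in productions for P

Answer: Yes, P has productions with common prefix 'F *'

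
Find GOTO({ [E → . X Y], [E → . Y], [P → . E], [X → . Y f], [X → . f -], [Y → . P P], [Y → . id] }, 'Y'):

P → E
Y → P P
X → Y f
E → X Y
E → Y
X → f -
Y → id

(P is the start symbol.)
GOTO(I, 'Y') = CLOSURE({ [A → αX.β] : [A → α.Xβ] ∈ I, X = 'Y' })

Items with dot before 'Y', with the dot advanced:
  [E → . Y] → [E → Y .]
  [X → . Y f] → [X → Y . f]
Closure adds nothing (no advanced item has the dot before a non-terminal).

GOTO = { [E → Y .], [X → Y . f] }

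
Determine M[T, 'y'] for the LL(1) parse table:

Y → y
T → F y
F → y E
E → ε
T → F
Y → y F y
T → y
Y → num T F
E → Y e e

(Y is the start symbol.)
To find M[T, 'y'], we find productions for T where 'y' is in the predict set (PREDICT(N → α) = (FIRST(α) \ {ε}) ∪ (FOLLOW(N) if α ⇒* ε)).

Relevant sets:
  FIRST(F) = { 'y' }

T → F y: PREDICT = { 'y' }
  'y' is in predict set, so this production goes in M[T, 'y']
T → F: PREDICT = { 'y' }
  'y' is in predict set, so this production goes in M[T, 'y']
T → y: PREDICT = { 'y' }
  'y' is in predict set, so this production goes in M[T, 'y']

M[T, 'y'] = T → F y, T → F, T → y  (a multiply-defined cell — the grammar is not LL(1))

Answer: T → F y, T → F, T → y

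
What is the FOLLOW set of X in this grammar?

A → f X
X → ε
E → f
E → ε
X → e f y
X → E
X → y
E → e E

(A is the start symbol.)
To compute FOLLOW(X), find every occurrence of X on a right-hand side N → α X β: add FIRST(β) \ {ε}, and if β is empty or nullable also add FOLLOW(N). Iterate to a fixed point.

In A → f X: X is at the end, add FOLLOW(A)

The FOLLOW sets referred to above (computed the same way, to a fixed point):
  FOLLOW(A) = { $ }

Taking the union: FOLLOW(X) = { $ }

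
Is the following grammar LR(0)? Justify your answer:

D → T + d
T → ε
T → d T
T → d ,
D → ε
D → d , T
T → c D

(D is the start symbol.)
A grammar is LR(0) if no state in the canonical LR(0) collection has:
  - both a shift item (dot before a terminal) and a complete item (shift-reduce conflict), or
  - two or more complete items (reduce-reduce conflict; the accept item [D' → D .] counts as a complete item here).

Augment with D' → D and build the canonical LR(0) collection (I0 = CLOSURE({[D' → . D]}), then GOTO on every symbol after a dot until no new states appear). It has 13 states:
  I0: { [D → . T + d], [D → . d , T], [D → .], [D' → . D], [T → . c D], [T → . d ,], [T → . d T], [T → .] }  — shift, 2 reduces
  I1: { [D' → D .] }  — accept
  I2: { [D → T . + d] }  — shift
  I3: { [D → . T + d], [D → . d , T], [D → .], [T → . c D], [T → . d ,], [T → . d T], [T → .], [T → c . D] }  — shift, 2 reduces
  I4: { [D → d . , T], [T → . c D], [T → . d ,], [T → . d T], [T → .], [T → d . ,], [T → d . T] }  — shift, reduce
  I5: { [D → d , . T], [T → . c D], [T → . d ,], [T → . d T], [T → .], [T → d , .] }  — shift, 2 reduces
  I6: { [T → d T .] }  — reduce
  I7: { [T → . c D], [T → . d ,], [T → . d T], [T → .], [T → d . ,], [T → d . T] }  — shift, reduce
  I8: { [T → d , .] }  — reduce
  I9: { [D → d , T .] }  — reduce
  I10: { [T → c D .] }  — reduce
  I11: { [D → T + . d] }  — shift
  I12: { [D → T + d .] }  — reduce

Conflict in state I0:
  Shift-reduce conflict between [D → .] and [D → . d , T]
So the grammar is NOT LR(0).

Answer: No. Shift-reduce conflict between [D → .] and [D → . d , T]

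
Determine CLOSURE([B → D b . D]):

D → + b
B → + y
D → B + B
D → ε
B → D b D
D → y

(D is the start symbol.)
{ [B → . + y], [B → . D b D], [B → D b . D], [D → . + b], [D → . B + B], [D → . y], [D → .] }

To compute CLOSURE, for each item [A → α.Bβ] where B is a non-terminal, add [B → .γ] for all productions B → γ; repeat for the newly added items until nothing changes.

Start with: [B → D b . D]
  [B → D b . D] has the dot before D: add [D → . + b], [D → . B + B], [D → .], [D → . y]
  [D → . B + B] has the dot before B: add [B → . + y], [B → . D b D]
No further items can be added.

CLOSURE = { [B → . + y], [B → . D b D], [B → D b . D], [D → . + b], [D → . B + B], [D → . y], [D → .] }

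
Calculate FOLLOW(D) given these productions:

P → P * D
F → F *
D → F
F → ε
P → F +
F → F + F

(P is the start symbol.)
In P → P * D: D is at the end, add FOLLOW(P)

The FOLLOW sets referred to above (computed the same way, to a fixed point):
  FOLLOW(P) = { $, '*' }

Taking the union: FOLLOW(D) = { $, '*' }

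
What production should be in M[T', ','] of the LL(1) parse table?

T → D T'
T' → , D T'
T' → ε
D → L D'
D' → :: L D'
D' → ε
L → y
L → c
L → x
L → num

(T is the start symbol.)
T' → , D T'

To find M[T', ','], we find productions for T' where ',' is in the predict set (PREDICT(N → α) = (FIRST(α) \ {ε}) ∪ (FOLLOW(N) if α ⇒* ε)).

Relevant sets:
  FOLLOW(T') = { $ }

T' → , D T': PREDICT = { ',' }
  ',' is in predict set, so this production goes in M[T', ',']
T' → ε: PREDICT = { $ }

M[T', ','] = T' → , D T'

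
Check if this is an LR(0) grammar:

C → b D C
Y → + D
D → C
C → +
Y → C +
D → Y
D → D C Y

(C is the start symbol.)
A grammar is LR(0) if no state in the canonical LR(0) collection has:
  - both a shift item (dot before a terminal) and a complete item (shift-reduce conflict), or
  - two or more complete items (reduce-reduce conflict; the accept item [C' → C .] counts as a complete item here).

Augment with C' → C and build the canonical LR(0) collection (I0 = CLOSURE({[C' → . C]}), then GOTO on every symbol after a dot until no new states appear). It has 14 states:
  I0: { [C → . +], [C → . b D C], [C' → . C] }  — shift
  I1: { [C → + .] }  — reduce
  I2: { [C' → C .] }  — accept
  I3: { [C → . +], [C → . b D C], [C → b . D C], [D → . C], [D → . D C Y], [D → . Y], [Y → . + D], [Y → . C +] }  — shift
  I4: { [C → + .], [C → . +], [C → . b D C], [D → . C], [D → . D C Y], [D → . Y], [Y → + . D], [Y → . + D], [Y → . C +] }  — shift, reduce
  I5: { [D → C .], [Y → C . +] }  — shift, reduce
  I6: { [C → . +], [C → . b D C], [C → b D . C], [D → D . C Y] }  — shift
  I7: { [D → Y .] }  — reduce
  I8: { [C → . +], [C → . b D C], [C → b D C .], [D → D C . Y], [Y → . + D], [Y → . C +] }  — shift, reduce
  I9: { [Y → C . +] }  — shift
  I10: { [D → D C Y .] }  — reduce
  I11: { [Y → C + .] }  — reduce
  I12: { [C → . +], [C → . b D C], [D → D . C Y], [Y → + D .] }  — shift, reduce
  I13: { [C → . +], [C → . b D C], [D → D C . Y], [Y → . + D], [Y → . C +] }  — shift

Conflict in state I4:
  Shift-reduce conflict between [C → + .] and [C → . +]
So the grammar is NOT LR(0).

Answer: No. Shift-reduce conflict between [C → + .] and [C → . +]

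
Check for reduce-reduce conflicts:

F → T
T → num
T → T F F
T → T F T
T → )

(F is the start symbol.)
Yes — I7: [F → T .] vs [T → T F T .]

A reduce-reduce conflict occurs when an LR(0) state has two complete items [A → α .] and [B → β .] — both call for a reduction, and with no lookahead the parser cannot choose between them.

Augment with F' → F and build the canonical LR(0) collection (I0 = CLOSURE({[F' → . F]}), then GOTO on every symbol after a dot until no new states appear). It has 8 states:
  I0: { [F → . T], [F' → . F], [T → . )], [T → . T F F], [T → . T F T], [T → . num] }  — shift
  I1: { [T → ) .] }  — reduce
  I2: { [F' → F .] }  — accept
  I3: { [F → . T], [F → T .], [T → . )], [T → . T F F], [T → . T F T], [T → . num], [T → T . F F], [T → T . F T] }  — shift, reduce
  I4: { [T → num .] }  — reduce
  I5: { [F → . T], [T → . )], [T → . T F F], [T → . T F T], [T → . num], [T → T F . F], [T → T F . T] }  — shift
  I6: { [T → T F F .] }  — reduce
  I7: { [F → . T], [F → T .], [T → . )], [T → . T F F], [T → . T F T], [T → . num], [T → T . F F], [T → T . F T], [T → T F T .] }  — shift, 2 reduces

I7 contains complete items [F → T .], [T → T F T .] — reduce-reduce conflict.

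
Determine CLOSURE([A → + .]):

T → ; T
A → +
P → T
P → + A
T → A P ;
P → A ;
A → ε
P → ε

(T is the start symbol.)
To compute CLOSURE, for each item [A → α.Bβ] where B is a non-terminal, add [B → .γ] for all productions B → γ; repeat for the newly added items until nothing changes.

Start with: [A → + .]
The dot is at the end, so nothing is added.

CLOSURE = { [A → + .] }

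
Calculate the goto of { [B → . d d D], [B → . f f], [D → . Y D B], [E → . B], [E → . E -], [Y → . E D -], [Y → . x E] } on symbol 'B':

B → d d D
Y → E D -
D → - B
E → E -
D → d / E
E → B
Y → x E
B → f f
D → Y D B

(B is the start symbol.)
GOTO(I, 'B') = CLOSURE({ [A → αX.β] : [A → α.Xβ] ∈ I, X = 'B' })

Items with dot before 'B', with the dot advanced:
  [E → . B] → [E → B .]
Closure adds nothing (no advanced item has the dot before a non-terminal).

GOTO = { [E → B .] }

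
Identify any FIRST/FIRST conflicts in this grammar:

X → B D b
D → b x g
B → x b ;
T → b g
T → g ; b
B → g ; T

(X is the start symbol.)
A FIRST/FIRST conflict occurs when two productions N → α and N → β for the same non-terminal have FIRST(α) ∩ FIRST(β) ≠ ∅ (with ε ∈ FIRST of a nullable right-hand side, so two nullable alternatives also conflict).

Productions for B:
  B → x b ;: FIRST = { 'x' }
  B → g ; T: FIRST = { 'g' }
Productions for T:
  T → b g: FIRST = { 'b' }
  T → g ; b: FIRST = { 'g' }
X, D have only one production, so no FIRST/FIRST conflict is possible there.

All alternatives of each non-terminal have pairwise disjoint FIRST sets.

Answer: No FIRST/FIRST conflicts.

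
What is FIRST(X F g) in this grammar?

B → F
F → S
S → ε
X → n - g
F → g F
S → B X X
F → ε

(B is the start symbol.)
{ 'n' }

FIRST sets of the non-terminals involved (from the grammar, by fixed-point iteration):
  FIRST(X) = { 'n' }

To compute FIRST(X F g), process the symbols left to right:
Symbol X is a non-terminal. Add FIRST(X) \ {ε} = { 'n' }
X is not nullable (ε ∉ FIRST(X)), so stop here.
FIRST(X F g) = { 'n' }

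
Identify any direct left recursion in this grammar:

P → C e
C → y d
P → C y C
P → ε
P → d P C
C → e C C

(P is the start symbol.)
No direct left recursion

Direct left recursion occurs when N → N α for some non-terminal N (the right-hand side begins with the left-hand side itself).

P → C e: starts with C
C → y d: starts with y
P → C y C: starts with C
P → ε: starts with ε
P → d P C: starts with d
C → e C C: starts with e

No direct left recursion found.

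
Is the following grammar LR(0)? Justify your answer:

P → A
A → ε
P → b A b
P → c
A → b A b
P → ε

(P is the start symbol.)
No. Shift-reduce conflict between [A → .] and [A → . b A b]

A grammar is LR(0) if no state in the canonical LR(0) collection has:
  - both a shift item (dot before a terminal) and a complete item (shift-reduce conflict), or
  - two or more complete items (reduce-reduce conflict; the accept item [P' → P .] counts as a complete item here).

Augment with P' → P and build the canonical LR(0) collection (I0 = CLOSURE({[P' → . P]}), then GOTO on every symbol after a dot until no new states appear). It has 10 states:
  I0: { [A → . b A b], [A → .], [P → . A], [P → . b A b], [P → . c], [P → .], [P' → . P] }  — shift, 2 reduces
  I1: { [P → A .] }  — reduce
  I2: { [P' → P .] }  — accept
  I3: { [A → . b A b], [A → .], [A → b . A b], [P → b . A b] }  — shift, reduce
  I4: { [P → c .] }  — reduce
  I5: { [A → b A . b], [P → b A . b] }  — shift
  I6: { [A → . b A b], [A → .], [A → b . A b] }  — shift, reduce
  I7: { [A → b A . b] }  — shift
  I8: { [A → b A b .] }  — reduce
  I9: { [A → b A b .], [P → b A b .] }  — 2 reduces

Conflict in state I0:
  Shift-reduce conflict between [A → .] and [A → . b A b]
So the grammar is NOT LR(0).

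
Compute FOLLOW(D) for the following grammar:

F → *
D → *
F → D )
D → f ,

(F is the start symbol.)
In F → D ): D is followed by ')', add FIRST(')') \ {ε} = { ')' }

Taking the union: FOLLOW(D) = { ')' }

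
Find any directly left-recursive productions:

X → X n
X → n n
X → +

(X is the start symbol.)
Yes, X is left-recursive

Direct left recursion occurs when N → N α for some non-terminal N (the right-hand side begins with the left-hand side itself).

X → X n: LEFT RECURSIVE (starts with X)
X → n n: starts with n
X → +: starts with '+'

The grammar has direct left recursion on: X.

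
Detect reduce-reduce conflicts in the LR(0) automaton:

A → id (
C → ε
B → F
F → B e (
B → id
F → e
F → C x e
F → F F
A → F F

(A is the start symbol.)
A reduce-reduce conflict occurs when an LR(0) state has two complete items [A → α .] and [B → β .] — both call for a reduction, and with no lookahead the parser cannot choose between them.

Augment with A' → A and build the canonical LR(0) collection (I0 = CLOSURE({[A' → . A]}), then GOTO on every symbol after a dot until no new states appear). It has 15 states:
  I0: { [A → . F F], [A → . id (], [A' → . A], [B → . F], [B → . id], [C → .], [F → . B e (], [F → . C x e], [F → . F F], [F → . e] }  — shift, reduce
  I1: { [A' → A .] }  — accept
  I2: { [F → B . e (] }  — shift
  I3: { [F → C . x e] }  — shift
  I4: { [A → F . F], [B → . F], [B → . id], [B → F .], [C → .], [F → . B e (], [F → . C x e], [F → . F F], [F → . e], [F → F . F] }  — shift, 2 reduces
  I5: { [F → e .] }  — reduce
  I6: { [A → id . (], [B → id .] }  — shift, reduce
  I7: { [A → id ( .] }  — reduce
  I8: { [A → F F .], [B → . F], [B → . id], [B → F .], [C → .], [F → . B e (], [F → . C x e], [F → . F F], [F → . e], [F → F . F], [F → F F .] }  — shift, 4 reduces
  I9: { [B → id .] }  — reduce
  I10: { [B → . F], [B → . id], [B → F .], [C → .], [F → . B e (], [F → . C x e], [F → . F F], [F → . e], [F → F . F], [F → F F .] }  — shift, 3 reduces
  I11: { [F → C x . e] }  — shift
  I12: { [F → C x e .] }  — reduce
  I13: { [F → B e . (] }  — shift
  I14: { [F → B e ( .] }  — reduce

I4 contains complete items [B → F .], [C → .] — reduce-reduce conflict.
I8 contains complete items [A → F F .], [B → F .], [C → .], [F → F F .] — reduce-reduce conflict.
I10 contains complete items [B → F .], [C → .], [F → F F .] — reduce-reduce conflict.

Answer: Yes — I4: [B → F .] vs [C → .]; I8: [A → F F .] vs [B → F .]; I10: [B → F .] vs [C → .]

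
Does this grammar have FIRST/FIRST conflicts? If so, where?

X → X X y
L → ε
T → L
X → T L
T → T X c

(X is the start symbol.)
Yes. X → X X y / X → T L on { 'c', 'y' }

FIRST sets of the non-terminals at (or reachable through a nullable prefix from) the front of some alternative:
  FIRST(X) = { 'c', 'y', ε }
  FIRST(T) = { 'c', 'y', ε }
  FIRST(L) = { ε }

Productions for X:
  X → X X y: FIRST = { 'c', 'y' }
  X → T L: FIRST = { 'c', 'y', ε }
Productions for T:
  T → L: FIRST = { ε }
  T → T X c: FIRST = { 'c', 'y' }
L has only one production, so no FIRST/FIRST conflict is possible there.

Conflict for X: X → X X y and X → T L
  Overlap: { 'c', 'y' }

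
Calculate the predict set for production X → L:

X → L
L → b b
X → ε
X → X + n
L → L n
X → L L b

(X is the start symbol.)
{ 'b' }

PREDICT(X → L) = (FIRST(RHS) \ {ε}) ∪ (FOLLOW(X) if ε ∈ FIRST(RHS), i.e. RHS ⇒* ε)
FIRST(L) = { 'b' }
FIRST(L) = { 'b' }
ε ∉ FIRST(L), so FOLLOW(X) is not added.
PREDICT(X → L) = { 'b' }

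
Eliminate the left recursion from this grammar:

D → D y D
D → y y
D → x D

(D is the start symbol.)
D → y y D'
D → x D D'
D' → y D D'
D' → ε

D is directly left-recursive. The standard transformation for
  A → A α₁ | ... | A α_m | β₁ | ... | β_n
is
  A  → β₁ A' | ... | β_n A'
  A' → α₁ A' | ... | α_m A' | ε

D → y y becomes D → y y D'
D → x D becomes D → x D D'
D → D y D becomes D' → y D D'
Add D' → ε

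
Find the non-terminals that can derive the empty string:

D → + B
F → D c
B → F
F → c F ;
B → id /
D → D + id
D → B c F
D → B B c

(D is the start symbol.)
A non-terminal is nullable if it can derive ε (the empty string): either it has an ε-production, or it has a production whose right-hand side consists entirely of nullable non-terminals.

There are no ε-productions, so no non-terminal can derive ε.
No non-terminals are nullable.

Answer: None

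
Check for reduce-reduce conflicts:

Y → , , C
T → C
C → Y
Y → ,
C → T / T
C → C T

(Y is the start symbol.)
A reduce-reduce conflict occurs when an LR(0) state has two complete items [A → α .] and [B → β .] — both call for a reduction, and with no lookahead the parser cannot choose between them.

Augment with Y' → Y and build the canonical LR(0) collection (I0 = CLOSURE({[Y' → . Y]}), then GOTO on every symbol after a dot until no new states appear). It has 11 states:
  I0: { [Y → . , , C], [Y → . ,], [Y' → . Y] }  — shift
  I1: { [Y → , . , C], [Y → , .] }  — shift, reduce
  I2: { [Y' → Y .] }  — accept
  I3: { [C → . C T], [C → . T / T], [C → . Y], [T → . C], [Y → , , . C], [Y → . , , C], [Y → . ,] }  — shift
  I4: { [C → . C T], [C → . T / T], [C → . Y], [C → C . T], [T → . C], [T → C .], [Y → , , C .], [Y → . , , C], [Y → . ,] }  — shift, 2 reduces
  I5: { [C → T . / T] }  — shift
  I6: { [C → Y .] }  — reduce
  I7: { [C → . C T], [C → . T / T], [C → . Y], [C → T / . T], [T → . C], [Y → . , , C], [Y → . ,] }  — shift
  I8: { [C → . C T], [C → . T / T], [C → . Y], [C → C . T], [T → . C], [T → C .], [Y → . , , C], [Y → . ,] }  — shift, reduce
  I9: { [C → T . / T], [C → T / T .] }  — shift, reduce
  I10: { [C → C T .], [C → T . / T] }  — shift, reduce

I4 contains complete items [T → C .], [Y → , , C .] — reduce-reduce conflict.

Answer: Yes — I4: [T → C .] vs [Y → , , C .]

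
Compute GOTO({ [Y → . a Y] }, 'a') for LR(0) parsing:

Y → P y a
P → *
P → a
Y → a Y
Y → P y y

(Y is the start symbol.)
GOTO(I, 'a') = CLOSURE({ [A → αX.β] : [A → α.Xβ] ∈ I, X = 'a' })

Items with dot before 'a', with the dot advanced:
  [Y → . a Y] → [Y → a . Y]
Closure of the advanced items:
  [Y → a . Y] has the dot before Y: add [Y → . P y a], [Y → . a Y], [Y → . P y y]
  [Y → . P y a] has the dot before P: add [P → . *], [P → . a]

GOTO = { [P → . *], [P → . a], [Y → . P y a], [Y → . P y y], [Y → . a Y], [Y → a . Y] }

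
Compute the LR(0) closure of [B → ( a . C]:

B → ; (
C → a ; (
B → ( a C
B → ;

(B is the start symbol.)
{ [B → ( a . C], [C → . a ; (] }

To compute CLOSURE, for each item [A → α.Bβ] where B is a non-terminal, add [B → .γ] for all productions B → γ; repeat for the newly added items until nothing changes.

Start with: [B → ( a . C]
  [B → ( a . C] has the dot before C: add [C → . a ; (]
No further items can be added.

CLOSURE = { [B → ( a . C], [C → . a ; (] }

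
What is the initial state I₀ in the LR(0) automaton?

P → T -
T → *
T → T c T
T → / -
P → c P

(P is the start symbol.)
First, augment the grammar with P' → P
I₀ = CLOSURE({ [P' → . P] }):
  [P' → . P] has the dot before P: add [P → . T -], [P → . c P]
  [P → . T -] has the dot before T: add [T → . *], [T → . T c T], [T → . / -]
No further items can be added.

I₀ = { [P → . T -], [P → . c P], [P' → . P], [T → . *], [T → . / -], [T → . T c T] }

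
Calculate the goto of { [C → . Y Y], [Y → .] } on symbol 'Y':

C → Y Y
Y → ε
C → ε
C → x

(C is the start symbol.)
{ [C → Y . Y], [Y → .] }

GOTO(I, 'Y') = CLOSURE({ [A → αX.β] : [A → α.Xβ] ∈ I, X = 'Y' })

Items with dot before 'Y', with the dot advanced:
  [C → . Y Y] → [C → Y . Y]
Closure of the advanced items:
  [C → Y . Y] has the dot before Y: add [Y → .]

GOTO = { [C → Y . Y], [Y → .] }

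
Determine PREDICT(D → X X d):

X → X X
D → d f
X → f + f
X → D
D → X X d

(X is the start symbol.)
PREDICT(D → X X d) = (FIRST(RHS) \ {ε}) ∪ (FOLLOW(D) if ε ∈ FIRST(RHS), i.e. RHS ⇒* ε)
FIRST(X) = { 'd', 'f' }
FIRST(X X d) = { 'd', 'f' }
ε ∉ FIRST(X X d), so FOLLOW(D) is not added.
PREDICT(D → X X d) = { 'd', 'f' }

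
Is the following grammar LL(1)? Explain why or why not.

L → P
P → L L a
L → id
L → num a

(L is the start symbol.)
A grammar is LL(1) if for each non-terminal N with multiple productions, the predict sets of those productions are pairwise disjoint, where PREDICT(N → α) = (FIRST(α) \ {ε}) ∪ (FOLLOW(N) if α ⇒* ε).

Relevant sets:
  FIRST(P) = { 'id', 'num' }

For L:
  PREDICT(L → P) = { 'id', 'num' }
  PREDICT(L → id) = { 'id' }
  PREDICT(L → num a) = { 'num' }
P has a single production, so nothing to check there.

Conflict found: Predict set conflict for L: { 'id' }
The grammar is NOT LL(1).

Answer: No. Predict set conflict for L: { 'id' }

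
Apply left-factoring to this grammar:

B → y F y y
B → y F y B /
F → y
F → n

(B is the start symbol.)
B → y F y B'
B' → y
B' → B /
F → y
F → n

Left-factoring transforms A → αβ₁ | αβ₂ into A → αA' and A' → β₁ | β₂
(α is the longest common prefix among the alternatives). Repeat until
no nonterminal has two alternatives with a common prefix.

Round 1: B has alternatives sharing prefix 'y F y'. Introduce B': B → y F y B'
  Add: B' → y
  Add: B' → B /

No remaining common prefixes — done.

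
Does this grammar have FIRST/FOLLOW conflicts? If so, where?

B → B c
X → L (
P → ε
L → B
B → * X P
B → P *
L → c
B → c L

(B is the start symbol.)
No FIRST/FOLLOW conflicts.

A FIRST/FOLLOW conflict occurs when a non-terminal N has a nullable alternative N → β (β ⇒* ε) and another alternative N → α with FIRST(α) ∩ FOLLOW(N) ≠ ∅: on such a lookahead the parser cannot decide between expanding α and letting N vanish via β.

Nullable non-terminals: P.
P has a nullable alternative but only one production, so nothing to check.

B, L, X have no nullable alternative, so no FIRST/FOLLOW check is needed there.

No FIRST/FOLLOW conflicts found.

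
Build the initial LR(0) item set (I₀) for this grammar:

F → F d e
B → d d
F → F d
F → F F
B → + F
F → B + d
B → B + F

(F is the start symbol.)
{ [B → . + F], [B → . B + F], [B → . d d], [F → . B + d], [F → . F F], [F → . F d e], [F → . F d], [F' → . F] }

First, augment the grammar with F' → F
I₀ = CLOSURE({ [F' → . F] }):
  [F' → . F] has the dot before F: add [F → . F d e], [F → . F d], [F → . F F], [F → . B + d]
  [F → . B + d] has the dot before B: add [B → . d d], [B → . + F], [B → . B + F]
No further items can be added.

I₀ = { [B → . + F], [B → . B + F], [B → . d d], [F → . B + d], [F → . F F], [F → . F d e], [F → . F d], [F' → . F] }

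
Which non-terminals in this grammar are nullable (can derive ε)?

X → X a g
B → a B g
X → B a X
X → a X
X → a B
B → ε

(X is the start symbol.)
{ 'B' }

A non-terminal is nullable if it can derive ε (the empty string): either it has an ε-production, or it has a production whose right-hand side consists entirely of nullable non-terminals.

ε-productions: B → ε
So B is immediately nullable.
No further non-terminal can be added: every production for the remaining non-terminals contains a terminal or a non-nullable non-terminal.
Nullable = { 'B' }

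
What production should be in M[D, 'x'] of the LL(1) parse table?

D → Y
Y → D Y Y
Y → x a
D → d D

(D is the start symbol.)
D → Y

To find M[D, 'x'], we find productions for D where 'x' is in the predict set (PREDICT(N → α) = (FIRST(α) \ {ε}) ∪ (FOLLOW(N) if α ⇒* ε)).

Relevant sets:
  FIRST(Y) = { 'd', 'x' }

D → Y: PREDICT = { 'd', 'x' }
  'x' is in predict set, so this production goes in M[D, 'x']
D → d D: PREDICT = { 'd' }

M[D, 'x'] = D → Y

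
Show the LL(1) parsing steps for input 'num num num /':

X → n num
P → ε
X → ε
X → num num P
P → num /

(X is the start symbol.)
LL(1) parsing maintains a stack (initially the start symbol over $) and the input. At each step: if the stack top is a terminal, match it against the current input token; if it is a non-terminal N, replace it with the RHS of M[N, lookahead] (the unique production whose predict set contains the lookahead).

Stack is shown with the top on the left.

Stack        Input            Action
------------------------------------
X $          num num num / $  output X → num num P
num num P $  num num num / $  match 'num'
num P $      num num / $      match 'num'
P $          num / $          output P → num /
num / $      num / $          match 'num'
/ $          / $              match '/'
$            $                accept

The string is accepted.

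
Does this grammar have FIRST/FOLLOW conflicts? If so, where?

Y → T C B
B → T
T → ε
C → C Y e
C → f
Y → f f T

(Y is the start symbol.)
No FIRST/FOLLOW conflicts.

A FIRST/FOLLOW conflict occurs when a non-terminal N has a nullable alternative N → β (β ⇒* ε) and another alternative N → α with FIRST(α) ∩ FOLLOW(N) ≠ ∅: on such a lookahead the parser cannot decide between expanding α and letting N vanish via β.

Nullable non-terminals: B, T.
B has a nullable alternative but only one production, so nothing to check.
T has a nullable alternative but only one production, so nothing to check.

C, Y have no nullable alternative, so no FIRST/FOLLOW check is needed there.

No FIRST/FOLLOW conflicts found.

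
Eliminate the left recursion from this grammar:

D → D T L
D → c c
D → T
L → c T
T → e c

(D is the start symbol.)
D → c c D'
D → T D'
D' → T L D'
D' → ε
L → c T
T → e c

D is directly left-recursive. The standard transformation for
  A → A α₁ | ... | A α_m | β₁ | ... | β_n
is
  A  → β₁ A' | ... | β_n A'
  A' → α₁ A' | ... | α_m A' | ε

D → c c becomes D → c c D'
D → T becomes D → T D'
D → D T L becomes D' → T L D'
Add D' → ε

Productions for other non-terminals are unchanged:
  L → c T
  T → e c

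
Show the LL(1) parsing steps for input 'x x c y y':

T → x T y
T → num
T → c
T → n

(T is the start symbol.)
LL(1) parsing maintains a stack (initially the start symbol over $) and the input. At each step: if the stack top is a terminal, match it against the current input token; if it is a non-terminal N, replace it with the RHS of M[N, lookahead] (the unique production whose predict set contains the lookahead).

Stack is shown with the top on the left.

Stack      Input        Action
------------------------------
T $        x x c y y $  output T → x T y
x T y $    x x c y y $  match 'x'
T y $      x c y y $    output T → x T y
x T y y $  x c y y $    match 'x'
T y y $    c y y $      output T → c
c y y $    c y y $      match 'c'
y y $      y y $        match 'y'
y $        y $          match 'y'
$          $            accept

The string is accepted.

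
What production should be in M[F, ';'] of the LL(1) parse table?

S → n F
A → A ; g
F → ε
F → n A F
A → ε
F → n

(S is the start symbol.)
Empty (error entry)

To find M[F, ';'], we find productions for F where ';' is in the predict set (PREDICT(N → α) = (FIRST(α) \ {ε}) ∪ (FOLLOW(N) if α ⇒* ε)).

Relevant sets:
  FOLLOW(F) = { $ }

F → ε: PREDICT = { $ }
F → n A F: PREDICT = { 'n' }
F → n: PREDICT = { 'n' }

M[F, ';'] is empty (no production applies)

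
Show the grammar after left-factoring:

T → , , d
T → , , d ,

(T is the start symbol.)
T → , , d T'
T' → ε
T' → ,

Left-factoring transforms A → αβ₁ | αβ₂ into A → αA' and A' → β₁ | β₂
(α is the longest common prefix among the alternatives). Repeat until
no nonterminal has two alternatives with a common prefix.

Round 1: T has alternatives sharing prefix ', , d'. Introduce T': T → , , d T'
  Add: T' → ε
  Add: T' → ,

No remaining common prefixes — done.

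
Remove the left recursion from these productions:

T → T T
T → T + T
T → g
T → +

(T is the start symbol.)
T is directly left-recursive. The standard transformation for
  A → A α₁ | ... | A α_m | β₁ | ... | β_n
is
  A  → β₁ A' | ... | β_n A'
  A' → α₁ A' | ... | α_m A' | ε

T → g becomes T → g T'
T → + becomes T → + T'
T → T T becomes T' → T T'
T → T + T becomes T' → + T T'
Add T' → ε

Resulting grammar:
T → g T'
T → + T'
T' → T T'
T' → + T T'
T' → ε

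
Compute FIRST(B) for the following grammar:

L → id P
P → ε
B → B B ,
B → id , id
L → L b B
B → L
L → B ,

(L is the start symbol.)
{ 'id' }

To compute FIRST(B), examine every production with B on the left-hand side, reading each right-hand side left to right until a non-nullable symbol is reached.

FIRST sets of the other non-terminals involved (by the same procedure, iterated to a fixed point):
  FIRST(L) = { 'id' }

From B → B B ,:
  - B is the symbol being defined: contributes nothing new
    B is not nullable, so stop
From B → id , id:
  - id is a terminal: add 'id' and stop
From B → L:
  - L is a non-terminal: add FIRST(L) \ {ε} = { 'id' }
    L is not nullable, so stop

Collecting: FIRST(B) = { 'id' }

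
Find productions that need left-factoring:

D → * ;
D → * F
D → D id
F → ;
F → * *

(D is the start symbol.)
Left-factoring is needed when two productions for the same non-terminal
share a common prefix on the right-hand side.

Productions for D:
  D → * ;
  D → * F
  D → D id
Productions for F:
  F → ;
  F → * *

Found common prefix '*' in productions for D

Answer: Yes, D has productions with common prefix '*'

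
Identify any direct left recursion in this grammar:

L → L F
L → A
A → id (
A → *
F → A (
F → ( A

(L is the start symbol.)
Yes, L is left-recursive

Direct left recursion occurs when N → N α for some non-terminal N (the right-hand side begins with the left-hand side itself).

L → L F: LEFT RECURSIVE (starts with L)
L → A: starts with A
A → id (: starts with id
A → *: starts with '*'
F → A (: starts with A
F → ( A: starts with '('

The grammar has direct left recursion on: L.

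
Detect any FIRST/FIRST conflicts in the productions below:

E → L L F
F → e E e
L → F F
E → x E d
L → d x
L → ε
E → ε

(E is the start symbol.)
A FIRST/FIRST conflict occurs when two productions N → α and N → β for the same non-terminal have FIRST(α) ∩ FIRST(β) ≠ ∅ (with ε ∈ FIRST of a nullable right-hand side, so two nullable alternatives also conflict).

FIRST sets of the non-terminals at (or reachable through a nullable prefix from) the front of some alternative:
  FIRST(L) = { 'd', 'e', ε }
  FIRST(F) = { 'e' }

Productions for E:
  E → L L F: FIRST = { 'd', 'e' }
  E → x E d: FIRST = { 'x' }
  E → ε: FIRST = { ε }
Productions for L:
  L → F F: FIRST = { 'e' }
  L → d x: FIRST = { 'd' }
  L → ε: FIRST = { ε }
F has only one production, so no FIRST/FIRST conflict is possible there.

All alternatives of each non-terminal have pairwise disjoint FIRST sets.

Answer: No FIRST/FIRST conflicts.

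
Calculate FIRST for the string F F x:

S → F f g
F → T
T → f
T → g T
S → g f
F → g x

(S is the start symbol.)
FIRST sets of the non-terminals involved (from the grammar, by fixed-point iteration):
  FIRST(F) = { 'f', 'g' }

To compute FIRST(F F x), process the symbols left to right:
Symbol F is a non-terminal. Add FIRST(F) \ {ε} = { 'f', 'g' }
F is not nullable (ε ∉ FIRST(F)), so stop here.
FIRST(F F x) = { 'f', 'g' }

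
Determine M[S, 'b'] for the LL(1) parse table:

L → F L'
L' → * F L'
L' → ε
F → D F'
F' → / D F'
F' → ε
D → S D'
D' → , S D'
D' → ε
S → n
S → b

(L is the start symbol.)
S → b

To find M[S, 'b'], we find productions for S where 'b' is in the predict set (PREDICT(N → α) = (FIRST(α) \ {ε}) ∪ (FOLLOW(N) if α ⇒* ε)).

S → n: PREDICT = { 'n' }
S → b: PREDICT = { 'b' }
  'b' is in predict set, so this production goes in M[S, 'b']

M[S, 'b'] = S → b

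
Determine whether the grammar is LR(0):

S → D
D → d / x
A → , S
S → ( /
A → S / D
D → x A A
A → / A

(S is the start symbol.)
Yes, the grammar is LR(0)

Augment with S' → S and build the canonical LR(0) collection (I0 = CLOSURE({[S' → . S]}), then GOTO on every symbol after a dot until no new states appear). It has 18 states:
  I0: { [D → . d / x], [D → . x A A], [S → . ( /], [S → . D], [S' → . S] }  — shift
  I1: { [S → ( . /] }  — shift
  I2: { [S → D .] }  — reduce
  I3: { [S' → S .] }  — accept
  I4: { [D → d . / x] }  — shift
  I5: { [A → . , S], [A → . / A], [A → . S / D], [D → . d / x], [D → . x A A], [D → x . A A], [S → . ( /], [S → . D] }  — shift
  I6: { [A → , . S], [D → . d / x], [D → . x A A], [S → . ( /], [S → . D] }  — shift
  I7: { [A → . , S], [A → . / A], [A → . S / D], [A → / . A], [D → . d / x], [D → . x A A], [S → . ( /], [S → . D] }  — shift
  I8: { [A → . , S], [A → . / A], [A → . S / D], [D → . d / x], [D → . x A A], [D → x A . A], [S → . ( /], [S → . D] }  — shift
  I9: { [A → S . / D] }  — shift
  I10: { [A → S / . D], [D → . d / x], [D → . x A A] }  — shift
  I11: { [A → S / D .] }  — reduce
  I12: { [D → x A A .] }  — reduce
  I13: { [A → / A .] }  — reduce
  I14: { [A → , S .] }  — reduce
  I15: { [D → d / . x] }  — shift
  I16: { [D → d / x .] }  — reduce
  I17: { [S → ( / .] }  — reduce

Every state is either a pure shift/goto state or contains exactly one complete item and nothing to shift — no conflicts. The grammar is LR(0).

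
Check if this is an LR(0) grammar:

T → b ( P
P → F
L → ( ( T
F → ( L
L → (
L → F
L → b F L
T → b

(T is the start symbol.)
No. Shift-reduce conflict between [T → b .] and [T → b . ( P]

A grammar is LR(0) if no state in the canonical LR(0) collection has:
  - both a shift item (dot before a terminal) and a complete item (shift-reduce conflict), or
  - two or more complete items (reduce-reduce conflict; the accept item [T' → T .] counts as a complete item here).

Augment with T' → T and build the canonical LR(0) collection (I0 = CLOSURE({[T' → . T]}), then GOTO on every symbol after a dot until no new states appear). It has 18 states:
  I0: { [T → . b ( P], [T → . b], [T' → . T] }  — shift
  I1: { [T' → T .] }  — accept
  I2: { [T → b . ( P], [T → b .] }  — shift, reduce
  I3: { [F → . ( L], [P → . F], [T → b ( . P] }  — shift
  I4: { [F → ( . L], [F → . ( L], [L → . ( ( T], [L → . (], [L → . F], [L → . b F L] }  — shift
  I5: { [P → F .] }  — reduce
  I6: { [T → b ( P .] }  — reduce
  I7: { [F → ( . L], [F → . ( L], [L → ( . ( T], [L → ( .], [L → . ( ( T], [L → . (], [L → . F], [L → . b F L] }  — shift, reduce
  I8: { [L → F .] }  — reduce
  I9: { [F → ( L .] }  — reduce
  I10: { [F → . ( L], [L → b . F L] }  — shift
  I11: { [F → . ( L], [L → . ( ( T], [L → . (], [L → . F], [L → . b F L], [L → b F . L] }  — shift
  I12: { [L → b F L .] }  — reduce
  I13: { [F → ( . L], [F → . ( L], [L → ( ( . T], [L → ( . ( T], [L → ( .], [L → . ( ( T], [L → . (], [L → . F], [L → . b F L], [T → . b ( P], [T → . b] }  — shift, reduce
  I14: { [L → ( ( T .] }  — reduce
  I15: { [F → . ( L], [L → b . F L], [T → b . ( P], [T → b .] }  — shift, reduce
  I16: { [F → ( . L], [F → . ( L], [L → . ( ( T], [L → . (], [L → . F], [L → . b F L], [P → . F], [T → b ( . P] }  — shift
  I17: { [L → F .], [P → F .] }  — 2 reduces

Conflict in state I2:
  Shift-reduce conflict between [T → b .] and [T → b . ( P]
So the grammar is NOT LR(0).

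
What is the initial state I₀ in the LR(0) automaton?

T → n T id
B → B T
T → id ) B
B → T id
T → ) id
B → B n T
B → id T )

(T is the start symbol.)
First, augment the grammar with T' → T
I₀ = CLOSURE({ [T' → . T] }):
  [T' → . T] has the dot before T: add [T → . n T id], [T → . id ) B], [T → . ) id]
No further items can be added.

I₀ = { [T → . ) id], [T → . id ) B], [T → . n T id], [T' → . T] }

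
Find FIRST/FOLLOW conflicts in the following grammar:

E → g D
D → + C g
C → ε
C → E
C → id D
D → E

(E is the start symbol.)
Yes. C → E with FOLLOW(C) on { 'g' }

Nullable non-terminals: C.
FIRST sets used below: FIRST(E) = { 'g' }

C: nullable alternative(s) C → ε; FOLLOW(C) = { 'g' }
  C → ε: FIRST \ {ε} = { } — this is the only nullable alternative, skip
  C → E: FIRST \ {ε} = { 'g' } — overlaps FOLLOW(C) on { 'g' }: CONFLICT
  C → id D: FIRST \ {ε} = { 'id' } — disjoint from FOLLOW(C)

D, E have no nullable alternative, so no FIRST/FOLLOW check is needed there.

So the grammar has 1 FIRST/FOLLOW conflict (marked CONFLICT above).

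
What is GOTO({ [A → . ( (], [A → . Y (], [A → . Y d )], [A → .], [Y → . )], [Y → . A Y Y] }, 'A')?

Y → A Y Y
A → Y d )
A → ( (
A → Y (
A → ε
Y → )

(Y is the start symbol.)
{ [A → . ( (], [A → . Y (], [A → . Y d )], [A → .], [Y → . )], [Y → . A Y Y], [Y → A . Y Y] }

GOTO(I, 'A') = CLOSURE({ [A → αX.β] : [A → α.Xβ] ∈ I, X = 'A' })

Items with dot before 'A', with the dot advanced:
  [Y → . A Y Y] → [Y → A . Y Y]
Closure of the advanced items:
  [Y → A . Y Y] has the dot before Y: add [Y → . A Y Y], [Y → . )]
  [Y → . A Y Y] has the dot before A: add [A → . Y d )], [A → . ( (], [A → . Y (], [A → .]

GOTO = { [A → . ( (], [A → . Y (], [A → . Y d )], [A → .], [Y → . )], [Y → . A Y Y], [Y → A . Y Y] }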